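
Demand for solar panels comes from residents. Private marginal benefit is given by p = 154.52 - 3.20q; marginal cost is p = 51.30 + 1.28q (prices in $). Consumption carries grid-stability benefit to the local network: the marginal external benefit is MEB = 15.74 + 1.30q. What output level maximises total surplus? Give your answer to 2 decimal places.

Social marginal benefit = demand + MEB = 170.26 - 1.90q.
Set SMB = MC: 170.26 - 1.90q = 51.30 + 1.28q → q* = 37.4088.

q* = 37.41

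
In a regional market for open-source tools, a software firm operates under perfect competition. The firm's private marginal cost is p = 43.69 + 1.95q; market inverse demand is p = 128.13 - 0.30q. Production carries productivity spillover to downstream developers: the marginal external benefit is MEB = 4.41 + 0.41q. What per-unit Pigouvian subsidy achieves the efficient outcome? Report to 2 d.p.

Social marginal cost = private MC − MEB = 39.28 + 1.54q.
Set SMC = demand: 39.28 + 1.54q = 128.13 - 0.30q → q* = 48.2880.
The Pigouvian subsidy equals MEB at q*: 4.41 + 0.41×48.2880 = 24.2081.

subsidy = 24.21 per unit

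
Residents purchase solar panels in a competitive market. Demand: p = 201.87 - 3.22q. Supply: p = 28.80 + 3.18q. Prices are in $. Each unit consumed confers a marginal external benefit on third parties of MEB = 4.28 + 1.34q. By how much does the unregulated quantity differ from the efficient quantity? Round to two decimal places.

8.01 units

Market equilibrium (private): 28.80 + 3.18q = 201.87 - 3.22q → q_m = 27.0422.
Social marginal benefit = demand + MEB = 206.15 - 1.88q.
Set SMB = MC: 206.15 - 1.88q = 28.80 + 3.18q → q* = 35.0494.
Gap = |27.0422 − 35.0494| = 8.0072.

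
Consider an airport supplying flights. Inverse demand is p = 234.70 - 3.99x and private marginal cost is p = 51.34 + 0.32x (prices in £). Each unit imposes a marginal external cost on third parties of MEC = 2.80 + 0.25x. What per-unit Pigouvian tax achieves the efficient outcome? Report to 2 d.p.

tax = £12.70 per unit

Social marginal cost = private MC + MEC = 54.14 + 0.57x.
Set SMC = demand: 54.14 + 0.57x = 234.70 - 3.99x → x* = 39.5965.
The Pigouvian tax equals MEC at x*: 2.80 + 0.25×39.5965 = 12.6991.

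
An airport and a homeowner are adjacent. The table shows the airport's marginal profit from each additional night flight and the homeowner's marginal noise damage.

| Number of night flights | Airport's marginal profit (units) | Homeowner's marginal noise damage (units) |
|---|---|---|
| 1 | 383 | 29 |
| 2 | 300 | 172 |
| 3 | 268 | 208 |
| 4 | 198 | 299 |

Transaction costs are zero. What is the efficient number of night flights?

3

Bargaining reaches the level where marginal profit last exceeds marginal noise damage.
That holds through level 3 (268 ≥ 208) but not at 4 (198 < 299).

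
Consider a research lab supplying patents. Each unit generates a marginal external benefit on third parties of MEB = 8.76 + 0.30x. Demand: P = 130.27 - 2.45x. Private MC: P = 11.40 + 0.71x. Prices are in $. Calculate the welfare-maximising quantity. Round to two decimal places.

x* = 44.63

Social marginal cost = private MC − MEB = 2.64 + 0.41x.
Set SMC = demand: 2.64 + 0.41x = 130.27 - 2.45x → x* = 44.6259.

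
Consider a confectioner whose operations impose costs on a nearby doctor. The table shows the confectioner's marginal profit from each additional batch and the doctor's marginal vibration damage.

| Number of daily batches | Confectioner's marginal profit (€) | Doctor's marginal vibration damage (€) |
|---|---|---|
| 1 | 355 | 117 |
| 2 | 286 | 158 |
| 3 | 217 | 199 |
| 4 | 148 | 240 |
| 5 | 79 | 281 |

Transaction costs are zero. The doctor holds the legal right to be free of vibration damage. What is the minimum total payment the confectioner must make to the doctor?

€474

Efficient level: marginal profit ≥ marginal vibration damage through level 3, so k* = 3.
With the doctor holding the right, the confectioner must at least compensate total damage at k*: 117 + 158 + 199 = 474.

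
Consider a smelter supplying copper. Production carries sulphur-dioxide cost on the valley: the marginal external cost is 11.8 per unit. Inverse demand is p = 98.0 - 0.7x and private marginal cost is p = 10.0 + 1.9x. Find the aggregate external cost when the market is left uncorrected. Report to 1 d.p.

Market equilibrium (private): 10.0 + 1.9x = 98.0 - 0.7x → x_m = 33.8462.
Total external cost = MEC × x_m = 11.8 × 33.8462 = 399.3852.

399.4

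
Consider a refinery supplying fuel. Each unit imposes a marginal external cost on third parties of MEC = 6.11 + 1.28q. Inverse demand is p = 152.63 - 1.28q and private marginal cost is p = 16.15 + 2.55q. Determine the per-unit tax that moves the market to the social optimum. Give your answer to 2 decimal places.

Social marginal cost = private MC + MEC = 22.26 + 3.83q.
Set SMC = demand: 22.26 + 3.83q = 152.63 - 1.28q → q* = 25.5127.
The Pigouvian tax equals MEC at q*: 6.11 + 1.28×25.5127 = 38.7663.

tax = 38.77 per unit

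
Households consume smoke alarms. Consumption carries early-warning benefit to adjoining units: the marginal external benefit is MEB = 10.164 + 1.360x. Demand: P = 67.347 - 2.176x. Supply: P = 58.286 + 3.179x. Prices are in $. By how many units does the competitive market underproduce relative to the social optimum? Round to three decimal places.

3.120 units

Market equilibrium (private): 58.286 + 3.179x = 67.347 - 2.176x → x_m = 1.6921.
Social marginal benefit = demand + MEB = 77.511 - 0.816x.
Set SMB = MC: 77.511 - 0.816x = 58.286 + 3.179x → x* = 4.8123.
Gap = |1.6921 − 4.8123| = 3.1202.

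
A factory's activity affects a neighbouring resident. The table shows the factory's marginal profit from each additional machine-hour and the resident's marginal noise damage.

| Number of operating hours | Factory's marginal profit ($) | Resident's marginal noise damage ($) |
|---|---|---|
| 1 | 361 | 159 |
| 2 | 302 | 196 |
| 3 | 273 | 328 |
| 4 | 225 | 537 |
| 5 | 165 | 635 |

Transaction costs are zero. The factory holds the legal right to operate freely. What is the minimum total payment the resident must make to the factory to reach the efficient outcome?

Left alone the factory would choose level 5 (marginal profit stays positive).
Efficient level: k* = 2 (marginal profit ≥ marginal noise damage through 2).
The resident must at least cover the factory's forgone profit from cutting 5→2: 273 + 225 + 165 = 663.

$663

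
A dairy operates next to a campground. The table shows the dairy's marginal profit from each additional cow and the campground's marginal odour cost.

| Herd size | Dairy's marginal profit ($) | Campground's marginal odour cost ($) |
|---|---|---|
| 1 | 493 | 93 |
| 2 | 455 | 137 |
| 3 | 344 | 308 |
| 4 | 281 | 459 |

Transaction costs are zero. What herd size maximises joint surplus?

3

Bargaining reaches the level where marginal profit last exceeds marginal odour cost.
That holds through level 3 (344 ≥ 308) but not at 4 (281 < 459).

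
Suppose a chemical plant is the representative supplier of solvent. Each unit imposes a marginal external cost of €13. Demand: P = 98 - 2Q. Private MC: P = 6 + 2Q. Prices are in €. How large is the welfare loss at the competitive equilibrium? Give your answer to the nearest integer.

DWL = €21

Market equilibrium (private): 6 + 2Q = 98 - 2Q → Q_m = 23.0000.
Social marginal cost = private MC + MEC = 19 + 2Q.
Set SMC = demand: 19 + 2Q = 98 - 2Q → Q* = 19.7500.
The loss is the area between SMC and demand from Q* to Q_m; with linear curves that's a triangle of height MEC(Q_m).
DWL = ½ × 3.2500 × 13.0000 = 21.1250.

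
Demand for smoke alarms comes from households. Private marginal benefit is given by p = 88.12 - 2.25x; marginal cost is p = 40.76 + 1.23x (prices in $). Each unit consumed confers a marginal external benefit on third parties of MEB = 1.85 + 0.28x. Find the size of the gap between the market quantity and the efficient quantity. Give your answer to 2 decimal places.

1.77 units

Market equilibrium (private): 40.76 + 1.23x = 88.12 - 2.25x → x_m = 13.6092.
Social marginal benefit = demand + MEB = 89.97 - 1.97x.
Set SMB = MC: 89.97 - 1.97x = 40.76 + 1.23x → x* = 15.3781.
Gap = |13.6092 − 15.3781| = 1.7689.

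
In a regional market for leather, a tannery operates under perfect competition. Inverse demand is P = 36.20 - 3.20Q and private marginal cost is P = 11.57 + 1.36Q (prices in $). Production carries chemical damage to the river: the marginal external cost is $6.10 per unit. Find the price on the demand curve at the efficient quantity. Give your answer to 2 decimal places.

P = $23.20

Social marginal cost = private MC + MEC = 17.67 + 1.36Q.
Set SMC = demand: 17.67 + 1.36Q = 36.20 - 3.20Q → Q* = 4.0636.
Consumer price on the demand curve at Q*: 36.20 − 3.20×4.0636 = 23.1965.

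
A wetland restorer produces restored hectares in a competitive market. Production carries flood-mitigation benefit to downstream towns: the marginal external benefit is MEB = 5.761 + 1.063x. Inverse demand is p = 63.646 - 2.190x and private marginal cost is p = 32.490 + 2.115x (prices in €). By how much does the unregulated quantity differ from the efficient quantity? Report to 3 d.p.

Market equilibrium (private): 32.490 + 2.115x = 63.646 - 2.190x → x_m = 7.2372.
Social marginal cost = private MC − MEB = 26.729 + 1.052x.
Set SMC = demand: 26.729 + 1.052x = 63.646 - 2.190x → x* = 11.3871.
Gap = |7.2372 − 11.3871| = 4.1499.

4.150 units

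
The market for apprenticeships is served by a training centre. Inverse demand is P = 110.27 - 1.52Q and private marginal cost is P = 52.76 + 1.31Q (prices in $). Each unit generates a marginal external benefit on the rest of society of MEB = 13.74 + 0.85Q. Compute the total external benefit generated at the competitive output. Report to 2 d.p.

Market equilibrium (private): 52.76 + 1.31Q = 110.27 - 1.52Q → Q_m = 20.3216.
Total external benefit = ∫₀^{Q_m} (13.74 + 0.85Q) dQ = 13.74×20.3216 + ½×0.85×20.3216² = 454.7299.

$454.73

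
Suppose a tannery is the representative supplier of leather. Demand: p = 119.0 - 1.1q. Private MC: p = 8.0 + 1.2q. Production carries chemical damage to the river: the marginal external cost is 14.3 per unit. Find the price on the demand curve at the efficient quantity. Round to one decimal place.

P = 72.8

Social marginal cost = private MC + MEC = 22.3 + 1.2q.
Set SMC = demand: 22.3 + 1.2q = 119.0 - 1.1q → q* = 42.0435.
Consumer price on the demand curve at q*: 119.0 − 1.1×42.0435 = 72.7522.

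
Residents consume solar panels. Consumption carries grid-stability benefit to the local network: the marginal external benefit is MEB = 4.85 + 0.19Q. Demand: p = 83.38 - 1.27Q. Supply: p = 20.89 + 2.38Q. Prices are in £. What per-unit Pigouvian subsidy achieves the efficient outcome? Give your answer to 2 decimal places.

subsidy = £8.55 per unit

Social marginal benefit = demand + MEB = 88.23 - 1.08Q.
Set SMB = MC: 88.23 - 1.08Q = 20.89 + 2.38Q → Q* = 19.4624.
The Pigouvian subsidy equals MEB at Q*: 4.85 + 0.19×19.4624 = 8.5479.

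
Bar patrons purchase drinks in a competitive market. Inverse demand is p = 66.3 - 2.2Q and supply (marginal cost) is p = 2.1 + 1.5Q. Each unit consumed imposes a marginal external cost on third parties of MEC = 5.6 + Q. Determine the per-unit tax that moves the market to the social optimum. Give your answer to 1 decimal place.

Social marginal benefit = demand − MEC = 60.7 - 3.2Q.
Set SMB = MC: 60.7 - 3.2Q = 2.1 + 1.5Q → Q* = 12.4681.
The Pigouvian tax equals MEC at Q*: 5.6 + 1.0×12.4681 = 18.0681.

tax = 18.1 per unit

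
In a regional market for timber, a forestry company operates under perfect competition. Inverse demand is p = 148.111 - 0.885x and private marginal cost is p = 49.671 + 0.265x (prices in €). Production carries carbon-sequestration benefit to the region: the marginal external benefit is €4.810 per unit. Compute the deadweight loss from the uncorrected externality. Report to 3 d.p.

DWL = €10.059

Market equilibrium (private): 49.671 + 0.265x = 148.111 - 0.885x → x_m = 85.6000.
Social marginal cost = private MC − MEB = 44.861 + 0.265x.
Set SMC = demand: 44.861 + 0.265x = 148.111 - 0.885x → x* = 89.7826.
The welfare-loss triangle has base |x_m − x*| and height MEB(x_m) (the vertical gap between SMC and demand is zero at x* and MEB at x_m).
DWL = ½ × 4.1826 × 4.8100 = 10.0592.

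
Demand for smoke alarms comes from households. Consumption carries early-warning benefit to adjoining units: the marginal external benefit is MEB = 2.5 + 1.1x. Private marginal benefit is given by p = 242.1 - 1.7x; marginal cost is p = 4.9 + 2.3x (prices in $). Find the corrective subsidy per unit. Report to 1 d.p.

subsidy = $93.4 per unit

Social marginal benefit = demand + MEB = 244.6 - 0.6x.
Set SMB = MC: 244.6 - 0.6x = 4.9 + 2.3x → x* = 82.6552.
The Pigouvian subsidy equals MEB at x*: 2.5 + 1.1×82.6552 = 93.4207.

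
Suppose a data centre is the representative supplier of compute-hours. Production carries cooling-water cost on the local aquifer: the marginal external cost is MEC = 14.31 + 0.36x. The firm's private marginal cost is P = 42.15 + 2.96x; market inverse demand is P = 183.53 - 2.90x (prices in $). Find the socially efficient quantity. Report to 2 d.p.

x* = 20.43

Social marginal cost = private MC + MEC = 56.46 + 3.32x.
Set SMC = demand: 56.46 + 3.32x = 183.53 - 2.90x → x* = 20.4293.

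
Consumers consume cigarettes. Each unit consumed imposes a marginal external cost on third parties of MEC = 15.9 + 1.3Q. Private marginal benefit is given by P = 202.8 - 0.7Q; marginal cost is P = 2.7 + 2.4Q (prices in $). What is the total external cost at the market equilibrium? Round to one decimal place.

$3734.5

Market equilibrium (private): 2.7 + 2.4Q = 202.8 - 0.7Q → Q_m = 64.5484.
Total external cost = ∫₀^{Q_m} (15.9 + 1.3Q) dQ = 15.9×64.5484 + ½×1.3×64.5484² = 3734.5419.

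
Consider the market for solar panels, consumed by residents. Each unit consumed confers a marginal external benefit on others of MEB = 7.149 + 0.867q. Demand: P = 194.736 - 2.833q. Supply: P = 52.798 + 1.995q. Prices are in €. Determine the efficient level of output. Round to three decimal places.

q* = 37.639

Social marginal benefit = demand + MEB = 201.885 - 1.966q.
Set SMB = MC: 201.885 - 1.966q = 52.798 + 1.995q → q* = 37.6387.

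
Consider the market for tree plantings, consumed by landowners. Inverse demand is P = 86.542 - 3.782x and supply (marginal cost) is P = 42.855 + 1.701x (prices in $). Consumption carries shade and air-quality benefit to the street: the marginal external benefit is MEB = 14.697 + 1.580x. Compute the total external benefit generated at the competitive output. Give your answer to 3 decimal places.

Market equilibrium (private): 42.855 + 1.701x = 86.542 - 3.782x → x_m = 7.9677.
Total external benefit = ∫₀^{x_m} (14.697 + 1.580x) dx = 14.697×7.9677 + ½×1.580×7.9677² = 167.2538.

$167.254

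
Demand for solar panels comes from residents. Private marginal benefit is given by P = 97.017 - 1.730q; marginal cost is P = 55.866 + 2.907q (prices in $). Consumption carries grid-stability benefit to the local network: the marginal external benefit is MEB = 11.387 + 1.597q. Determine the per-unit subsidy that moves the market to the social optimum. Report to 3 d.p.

Social marginal benefit = demand + MEB = 108.404 - 0.133q.
Set SMB = MC: 108.404 - 0.133q = 55.866 + 2.907q → q* = 17.2822.
The Pigouvian subsidy equals MEB at q*: 11.387 + 1.597×17.2822 = 38.9867.

subsidy = $38.987 per unit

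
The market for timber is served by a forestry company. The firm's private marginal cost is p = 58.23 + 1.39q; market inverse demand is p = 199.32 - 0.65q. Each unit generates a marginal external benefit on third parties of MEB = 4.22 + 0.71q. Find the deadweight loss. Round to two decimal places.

DWL = 1069.00

Market equilibrium (private): 58.23 + 1.39q = 199.32 - 0.65q → q_m = 69.1618.
Social marginal cost = private MC − MEB = 54.01 + 0.68q.
Set SMC = demand: 54.01 + 0.68q = 199.32 - 0.65q → q* = 109.2556.
Between q* and q_m the wedge demand − SMC runs linearly from 0 to MEB(q_m), so the loss is a triangle.
DWL = ½ × 40.0938 × 53.3249 = 1068.9989.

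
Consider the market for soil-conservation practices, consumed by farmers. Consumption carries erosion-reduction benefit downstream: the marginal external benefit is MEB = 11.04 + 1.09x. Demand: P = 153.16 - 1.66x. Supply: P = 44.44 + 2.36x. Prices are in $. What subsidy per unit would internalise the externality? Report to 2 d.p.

Social marginal benefit = demand + MEB = 164.20 - 0.57x.
Set SMB = MC: 164.20 - 0.57x = 44.44 + 2.36x → x* = 40.8737.
The Pigouvian subsidy equals MEB at x*: 11.04 + 1.09×40.8737 = 55.5923.

subsidy = $55.59 per unit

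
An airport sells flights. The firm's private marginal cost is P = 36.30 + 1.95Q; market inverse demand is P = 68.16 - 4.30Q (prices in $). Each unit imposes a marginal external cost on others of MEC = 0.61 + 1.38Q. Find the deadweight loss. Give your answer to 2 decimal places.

DWL = $3.83

Market equilibrium (private): 36.30 + 1.95Q = 68.16 - 4.30Q → Q_m = 5.0976.
Social marginal cost = private MC + MEC = 36.91 + 3.33Q.
Set SMC = demand: 36.91 + 3.33Q = 68.16 - 4.30Q → Q* = 4.0957.
The loss is the area between SMC and demand from Q* to Q_m; with linear curves that's a triangle of height MEC(Q_m).
DWL = ½ × 1.0019 × 7.6447 = 3.8296.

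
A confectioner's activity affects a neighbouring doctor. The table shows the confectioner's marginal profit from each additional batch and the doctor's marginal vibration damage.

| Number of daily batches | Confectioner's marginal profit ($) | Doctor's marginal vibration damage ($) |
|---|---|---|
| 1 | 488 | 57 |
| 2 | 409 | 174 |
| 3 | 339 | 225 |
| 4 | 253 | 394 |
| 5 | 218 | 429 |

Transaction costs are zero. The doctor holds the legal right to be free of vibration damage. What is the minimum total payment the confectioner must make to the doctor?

Efficient level: marginal profit ≥ marginal vibration damage through level 3, so k* = 3.
With the doctor holding the right, the confectioner must at least compensate total damage at k*: 57 + 174 + 225 = 456.

$456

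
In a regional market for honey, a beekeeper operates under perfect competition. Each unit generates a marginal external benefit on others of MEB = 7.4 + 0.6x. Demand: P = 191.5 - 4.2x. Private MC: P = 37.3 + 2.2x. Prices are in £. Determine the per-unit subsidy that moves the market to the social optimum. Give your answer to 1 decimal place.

Social marginal cost = private MC − MEB = 29.9 + 1.6x.
Set SMC = demand: 29.9 + 1.6x = 191.5 - 4.2x → x* = 27.8621.
The Pigouvian subsidy equals MEB at x*: 7.4 + 0.6×27.8621 = 24.1173.

subsidy = £24.1 per unit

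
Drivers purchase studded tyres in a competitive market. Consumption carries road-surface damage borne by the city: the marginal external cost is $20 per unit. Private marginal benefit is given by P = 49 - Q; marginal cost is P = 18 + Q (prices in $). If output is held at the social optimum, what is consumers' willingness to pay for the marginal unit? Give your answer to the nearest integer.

Social marginal benefit = demand − MEC = 29 - Q.
Set SMB = MC: 29 - Q = 18 + Q → Q* = 5.5000.
Consumer price on the demand curve at Q*: 49 − 1×5.5000 = 43.5000.

P = $44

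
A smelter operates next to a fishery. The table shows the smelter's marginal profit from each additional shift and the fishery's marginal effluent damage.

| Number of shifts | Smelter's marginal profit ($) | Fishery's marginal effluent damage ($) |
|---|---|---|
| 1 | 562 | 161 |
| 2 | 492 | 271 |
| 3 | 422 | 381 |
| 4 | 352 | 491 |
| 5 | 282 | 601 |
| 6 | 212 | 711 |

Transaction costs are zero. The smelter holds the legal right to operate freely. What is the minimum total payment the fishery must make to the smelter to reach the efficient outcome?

Left alone the smelter would choose level 6 (marginal profit stays positive).
Efficient level: k* = 3 (marginal profit ≥ marginal effluent damage through 3).
The fishery must at least cover the smelter's forgone profit from cutting 6→3: 352 + 282 + 212 = 846.

$846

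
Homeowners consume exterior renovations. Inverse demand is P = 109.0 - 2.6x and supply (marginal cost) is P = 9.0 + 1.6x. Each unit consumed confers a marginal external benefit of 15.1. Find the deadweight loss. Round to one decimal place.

Market equilibrium (private): 9.0 + 1.6x = 109.0 - 2.6x → x_m = 23.8095.
Social marginal benefit = demand + MEB = 124.1 - 2.6x.
Set SMB = MC: 124.1 - 2.6x = 9.0 + 1.6x → x* = 27.4048.
The welfare-loss triangle has base |x_m − x*| and height MEB(x_m) (the vertical gap between SMB and MC is zero at x* and MEB at x_m).
DWL = ½ × 3.5953 × 15.1000 = 27.1445.

DWL = 27.1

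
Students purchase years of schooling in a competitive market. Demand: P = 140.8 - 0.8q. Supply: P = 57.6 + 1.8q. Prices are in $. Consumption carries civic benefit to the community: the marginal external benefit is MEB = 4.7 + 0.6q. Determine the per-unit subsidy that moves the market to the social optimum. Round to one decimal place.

subsidy = $31.1 per unit

Social marginal benefit = demand + MEB = 145.5 - 0.2q.
Set SMB = MC: 145.5 - 0.2q = 57.6 + 1.8q → q* = 43.9500.
The Pigouvian subsidy equals MEB at q*: 4.7 + 0.6×43.9500 = 31.0700.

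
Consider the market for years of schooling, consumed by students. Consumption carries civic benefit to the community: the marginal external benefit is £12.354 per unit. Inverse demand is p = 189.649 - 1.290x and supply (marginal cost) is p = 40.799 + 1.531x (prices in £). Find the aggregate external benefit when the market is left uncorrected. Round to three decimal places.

Market equilibrium (private): 40.799 + 1.531x = 189.649 - 1.290x → x_m = 52.7650.
Total external benefit = MEB × x_m = 12.354 × 52.7650 = 651.8588.

£651.859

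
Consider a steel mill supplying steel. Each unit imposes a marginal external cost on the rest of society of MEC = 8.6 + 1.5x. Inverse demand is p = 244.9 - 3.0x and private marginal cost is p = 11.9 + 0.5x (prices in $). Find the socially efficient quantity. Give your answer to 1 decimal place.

x* = 44.9

Social marginal cost = private MC + MEC = 20.5 + 2.0x.
Set SMC = demand: 20.5 + 2.0x = 244.9 - 3.0x → x* = 44.8800.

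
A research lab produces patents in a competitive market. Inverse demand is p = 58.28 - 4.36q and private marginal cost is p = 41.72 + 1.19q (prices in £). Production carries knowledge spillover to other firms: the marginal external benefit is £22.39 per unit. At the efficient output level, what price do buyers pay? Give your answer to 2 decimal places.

P = £27.68

Social marginal cost = private MC − MEB = 19.33 + 1.19q.
Set SMC = demand: 19.33 + 1.19q = 58.28 - 4.36q → q* = 7.0180.
Consumer price on the demand curve at q*: 58.28 − 4.36×7.0180 = 27.6815.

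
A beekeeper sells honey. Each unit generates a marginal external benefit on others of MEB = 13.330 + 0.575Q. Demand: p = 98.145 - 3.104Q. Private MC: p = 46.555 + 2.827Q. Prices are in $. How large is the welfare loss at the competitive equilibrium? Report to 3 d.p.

Market equilibrium (private): 46.555 + 2.827Q = 98.145 - 3.104Q → Q_m = 8.6984.
Social marginal cost = private MC − MEB = 33.225 + 2.252Q.
Set SMC = demand: 33.225 + 2.252Q = 98.145 - 3.104Q → Q* = 12.1210.
The welfare-loss triangle has base |Q_m − Q*| and height MEB(Q_m) (the vertical gap between SMC and demand is zero at Q* and MEB at Q_m).
DWL = ½ × 3.4226 × 18.3316 = 31.3709.

DWL = $31.371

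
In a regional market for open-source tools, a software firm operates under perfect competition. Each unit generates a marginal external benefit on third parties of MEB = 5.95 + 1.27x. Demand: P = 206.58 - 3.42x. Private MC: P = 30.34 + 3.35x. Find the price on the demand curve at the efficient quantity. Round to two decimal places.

P = 93.29

Social marginal cost = private MC − MEB = 24.39 + 2.08x.
Set SMC = demand: 24.39 + 2.08x = 206.58 - 3.42x → x* = 33.1255.
Consumer price on the demand curve at x*: 206.58 − 3.42×33.1255 = 93.2908.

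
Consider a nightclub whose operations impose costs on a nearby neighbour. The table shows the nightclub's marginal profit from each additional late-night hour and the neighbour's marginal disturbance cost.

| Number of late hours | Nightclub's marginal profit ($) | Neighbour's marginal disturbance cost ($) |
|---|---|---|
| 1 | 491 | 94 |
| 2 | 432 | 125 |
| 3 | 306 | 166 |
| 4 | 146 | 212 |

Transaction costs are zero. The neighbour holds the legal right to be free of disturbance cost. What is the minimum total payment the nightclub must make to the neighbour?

Efficient level: marginal profit ≥ marginal disturbance cost through level 3, so k* = 3.
With the neighbour holding the right, the nightclub must at least compensate total damage at k*: 94 + 125 + 166 = 385.

$385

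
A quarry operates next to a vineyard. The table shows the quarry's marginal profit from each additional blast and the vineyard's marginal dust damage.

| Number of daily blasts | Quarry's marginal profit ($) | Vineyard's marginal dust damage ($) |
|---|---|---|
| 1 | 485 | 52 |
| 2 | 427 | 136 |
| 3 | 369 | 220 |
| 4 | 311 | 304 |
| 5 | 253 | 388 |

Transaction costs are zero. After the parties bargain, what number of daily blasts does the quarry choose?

Bargaining reaches the level where marginal profit last exceeds marginal dust damage.
That holds through level 4 (311 ≥ 304) but not at 5 (253 < 388).

4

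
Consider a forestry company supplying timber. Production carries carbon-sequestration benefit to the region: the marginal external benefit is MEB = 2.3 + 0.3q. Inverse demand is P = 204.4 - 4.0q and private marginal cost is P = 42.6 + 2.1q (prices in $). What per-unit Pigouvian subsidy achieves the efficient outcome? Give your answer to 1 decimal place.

subsidy = $10.8 per unit

Social marginal cost = private MC − MEB = 40.3 + 1.8q.
Set SMC = demand: 40.3 + 1.8q = 204.4 - 4.0q → q* = 28.2931.
The Pigouvian subsidy equals MEB at q*: 2.3 + 0.3×28.2931 = 10.7879.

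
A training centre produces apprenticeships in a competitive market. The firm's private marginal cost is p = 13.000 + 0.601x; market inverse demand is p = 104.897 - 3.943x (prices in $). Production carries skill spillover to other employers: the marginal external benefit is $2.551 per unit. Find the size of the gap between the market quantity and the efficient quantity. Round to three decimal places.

0.561 units

Market equilibrium (private): 13.000 + 0.601x = 104.897 - 3.943x → x_m = 20.2238.
Social marginal cost = private MC − MEB = 10.449 + 0.601x.
Set SMC = demand: 10.449 + 0.601x = 104.897 - 3.943x → x* = 20.7852.
Gap = |20.2238 − 20.7852| = 0.5614.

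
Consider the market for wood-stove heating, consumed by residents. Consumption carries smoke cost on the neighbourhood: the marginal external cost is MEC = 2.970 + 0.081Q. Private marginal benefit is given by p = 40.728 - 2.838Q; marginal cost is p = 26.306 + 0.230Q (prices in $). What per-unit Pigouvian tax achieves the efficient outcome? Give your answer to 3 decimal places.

Social marginal benefit = demand − MEC = 37.758 - 2.919Q.
Set SMB = MC: 37.758 - 2.919Q = 26.306 + 0.230Q → Q* = 3.6367.
The Pigouvian tax equals MEC at Q*: 2.970 + 0.081×3.6367 = 3.2646.

tax = $3.265 per unit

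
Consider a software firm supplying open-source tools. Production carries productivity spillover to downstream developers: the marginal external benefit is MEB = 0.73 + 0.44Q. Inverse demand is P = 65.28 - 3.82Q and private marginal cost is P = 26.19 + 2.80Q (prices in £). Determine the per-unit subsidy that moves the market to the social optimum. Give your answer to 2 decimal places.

subsidy = £3.57 per unit

Social marginal cost = private MC − MEB = 25.46 + 2.36Q.
Set SMC = demand: 25.46 + 2.36Q = 65.28 - 3.82Q → Q* = 6.4434.
The Pigouvian subsidy equals MEB at Q*: 0.73 + 0.44×6.4434 = 3.5651.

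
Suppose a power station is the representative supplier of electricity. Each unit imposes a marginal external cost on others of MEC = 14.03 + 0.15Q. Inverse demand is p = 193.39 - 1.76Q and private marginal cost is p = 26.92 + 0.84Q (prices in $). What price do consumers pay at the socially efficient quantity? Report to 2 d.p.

P = $95.83

Social marginal cost = private MC + MEC = 40.95 + 0.99Q.
Set SMC = demand: 40.95 + 0.99Q = 193.39 - 1.76Q → Q* = 55.4327.
Consumer price on the demand curve at Q*: 193.39 − 1.76×55.4327 = 95.8284.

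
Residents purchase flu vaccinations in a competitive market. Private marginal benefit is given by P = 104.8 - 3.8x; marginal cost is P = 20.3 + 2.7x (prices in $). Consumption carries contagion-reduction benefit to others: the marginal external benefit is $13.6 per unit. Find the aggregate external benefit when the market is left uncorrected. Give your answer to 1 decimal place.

Market equilibrium (private): 20.3 + 2.7x = 104.8 - 3.8x → x_m = 13.0000.
Total external benefit = MEB × x_m = 13.6 × 13.0000 = 176.8000.

$176.8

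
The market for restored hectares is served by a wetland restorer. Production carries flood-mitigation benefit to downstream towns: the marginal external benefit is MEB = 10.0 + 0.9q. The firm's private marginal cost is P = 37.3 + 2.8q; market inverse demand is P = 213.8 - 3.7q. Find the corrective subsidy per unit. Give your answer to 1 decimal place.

subsidy = 40.0 per unit

Social marginal cost = private MC − MEB = 27.3 + 1.9q.
Set SMC = demand: 27.3 + 1.9q = 213.8 - 3.7q → q* = 33.3036.
The Pigouvian subsidy equals MEB at q*: 10.0 + 0.9×33.3036 = 39.9732.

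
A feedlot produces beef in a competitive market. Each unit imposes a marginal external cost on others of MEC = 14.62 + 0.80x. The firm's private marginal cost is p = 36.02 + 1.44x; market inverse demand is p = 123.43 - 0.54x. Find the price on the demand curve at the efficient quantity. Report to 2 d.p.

Social marginal cost = private MC + MEC = 50.64 + 2.24x.
Set SMC = demand: 50.64 + 2.24x = 123.43 - 0.54x → x* = 26.1835.
Consumer price on the demand curve at x*: 123.43 − 0.54×26.1835 = 109.2909.

P = 109.29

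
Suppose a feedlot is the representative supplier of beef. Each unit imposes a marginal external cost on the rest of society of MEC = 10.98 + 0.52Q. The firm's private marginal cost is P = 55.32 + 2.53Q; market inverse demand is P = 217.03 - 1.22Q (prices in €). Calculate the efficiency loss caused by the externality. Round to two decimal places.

Market equilibrium (private): 55.32 + 2.53Q = 217.03 - 1.22Q → Q_m = 43.1227.
Social marginal cost = private MC + MEC = 66.30 + 3.05Q.
Set SMC = demand: 66.30 + 3.05Q = 217.03 - 1.22Q → Q* = 35.2998.
Between Q* and Q_m the wedge SMC − demand runs linearly from 0 to MEC(Q_m), so the loss is a triangle.
DWL = ½ × 7.8229 × 33.4038 = 130.6573.

DWL = €130.66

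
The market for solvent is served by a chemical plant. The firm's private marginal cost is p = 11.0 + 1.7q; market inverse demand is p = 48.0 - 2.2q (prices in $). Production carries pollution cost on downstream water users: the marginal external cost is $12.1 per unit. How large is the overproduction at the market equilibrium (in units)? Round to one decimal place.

3.1 units

Market equilibrium (private): 11.0 + 1.7q = 48.0 - 2.2q → q_m = 9.4872.
Social marginal cost = private MC + MEC = 23.1 + 1.7q.
Set SMC = demand: 23.1 + 1.7q = 48.0 - 2.2q → q* = 6.3846.
Gap = |9.4872 − 6.3846| = 3.1026.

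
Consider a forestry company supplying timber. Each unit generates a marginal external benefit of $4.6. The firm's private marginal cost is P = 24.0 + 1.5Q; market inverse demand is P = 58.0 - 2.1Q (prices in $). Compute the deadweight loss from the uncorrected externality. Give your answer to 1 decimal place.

DWL = $2.9

Market equilibrium (private): 24.0 + 1.5Q = 58.0 - 2.1Q → Q_m = 9.4444.
Social marginal cost = private MC − MEB = 19.4 + 1.5Q.
Set SMC = demand: 19.4 + 1.5Q = 58.0 - 2.1Q → Q* = 10.7222.
The loss is the area between SMC and demand from Q* to Q_m; with linear curves that's a triangle of height MEB(Q_m).
DWL = ½ × 1.2778 × 4.6000 = 2.9389.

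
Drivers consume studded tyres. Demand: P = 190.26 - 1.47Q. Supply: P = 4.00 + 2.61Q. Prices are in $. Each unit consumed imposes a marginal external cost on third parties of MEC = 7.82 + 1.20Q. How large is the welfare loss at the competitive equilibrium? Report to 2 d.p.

Market equilibrium (private): 4.00 + 2.61Q = 190.26 - 1.47Q → Q_m = 45.6520.
Social marginal benefit = demand − MEC = 182.44 - 2.67Q.
Set SMB = MC: 182.44 - 2.67Q = 4.00 + 2.61Q → Q* = 33.7955.
The loss is the area between SMB and MC from Q* to Q_m; with linear curves that's a triangle of height MEC(Q_m).
DWL = ½ × 11.8565 × 62.6024 = 371.1227.

DWL = $371.12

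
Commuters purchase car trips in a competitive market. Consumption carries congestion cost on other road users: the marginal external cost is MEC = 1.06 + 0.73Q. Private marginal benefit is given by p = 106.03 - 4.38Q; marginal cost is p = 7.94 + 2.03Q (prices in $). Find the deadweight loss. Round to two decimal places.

Market equilibrium (private): 7.94 + 2.03Q = 106.03 - 4.38Q → Q_m = 15.3027.
Social marginal benefit = demand − MEC = 104.97 - 5.11Q.
Set SMB = MC: 104.97 - 5.11Q = 7.94 + 2.03Q → Q* = 13.5896.
Between Q* and Q_m the wedge MC − SMB runs linearly from 0 to MEC(Q_m), so the loss is a triangle.
DWL = ½ × 1.7131 × 12.2309 = 10.4764.

DWL = $10.48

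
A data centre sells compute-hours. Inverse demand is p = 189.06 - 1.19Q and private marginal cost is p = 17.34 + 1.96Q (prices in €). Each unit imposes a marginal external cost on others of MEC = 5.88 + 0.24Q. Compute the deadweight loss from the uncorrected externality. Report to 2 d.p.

DWL = €53.04

Market equilibrium (private): 17.34 + 1.96Q = 189.06 - 1.19Q → Q_m = 54.5143.
Social marginal cost = private MC + MEC = 23.22 + 2.20Q.
Set SMC = demand: 23.22 + 2.20Q = 189.06 - 1.19Q → Q* = 48.9204.
Height of the DWL triangle at Q_m is SMC(Q_m) − demand(Q_m) = MEC(Q_m) = 18.9634.
DWL = ½ × 5.5939 × 18.9634 = 53.0397.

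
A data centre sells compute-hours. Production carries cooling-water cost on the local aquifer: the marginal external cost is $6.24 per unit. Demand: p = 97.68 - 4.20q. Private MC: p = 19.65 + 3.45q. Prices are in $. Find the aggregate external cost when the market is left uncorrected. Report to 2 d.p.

Market equilibrium (private): 19.65 + 3.45q = 97.68 - 4.20q → q_m = 10.2000.
Total external cost = MEC × q_m = 6.24 × 10.2000 = 63.6480.

$63.65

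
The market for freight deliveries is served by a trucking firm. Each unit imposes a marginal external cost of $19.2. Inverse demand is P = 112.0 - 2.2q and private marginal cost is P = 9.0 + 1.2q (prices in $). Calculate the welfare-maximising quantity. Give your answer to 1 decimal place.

q* = 24.6

Social marginal cost = private MC + MEC = 28.2 + 1.2q.
Set SMC = demand: 28.2 + 1.2q = 112.0 - 2.2q → q* = 24.6471.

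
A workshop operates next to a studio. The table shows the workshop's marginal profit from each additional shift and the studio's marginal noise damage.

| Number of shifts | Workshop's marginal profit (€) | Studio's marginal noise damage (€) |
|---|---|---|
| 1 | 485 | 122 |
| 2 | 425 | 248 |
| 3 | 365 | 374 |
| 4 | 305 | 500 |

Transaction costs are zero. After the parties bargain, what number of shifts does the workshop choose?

Bargaining reaches the level where marginal profit last exceeds marginal noise damage.
That holds through level 2 (425 ≥ 248) but not at 3 (365 < 374).

2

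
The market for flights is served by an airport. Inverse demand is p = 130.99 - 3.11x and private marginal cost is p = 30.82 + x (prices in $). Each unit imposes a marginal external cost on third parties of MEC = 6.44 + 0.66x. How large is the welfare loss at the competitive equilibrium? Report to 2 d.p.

Market equilibrium (private): 30.82 + x = 130.99 - 3.11x → x_m = 24.3723.
Social marginal cost = private MC + MEC = 37.26 + 1.66x.
Set SMC = demand: 37.26 + 1.66x = 130.99 - 3.11x → x* = 19.6499.
Between x* and x_m the wedge SMC − demand runs linearly from 0 to MEC(x_m), so the loss is a triangle.
DWL = ½ × 4.7224 × 22.5257 = 53.1877.

DWL = $53.19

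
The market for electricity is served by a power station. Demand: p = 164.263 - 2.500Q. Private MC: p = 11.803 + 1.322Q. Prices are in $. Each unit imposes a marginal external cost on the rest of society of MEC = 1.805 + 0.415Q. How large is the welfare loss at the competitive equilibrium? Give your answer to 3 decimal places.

Market equilibrium (private): 11.803 + 1.322Q = 164.263 - 2.500Q → Q_m = 39.8901.
Social marginal cost = private MC + MEC = 13.608 + 1.737Q.
Set SMC = demand: 13.608 + 1.737Q = 164.263 - 2.500Q → Q* = 35.5570.
The welfare-loss triangle has base |Q_m − Q*| and height MEC(Q_m) (the vertical gap between SMC and demand is zero at Q* and MEC at Q_m).
DWL = ½ × 4.3331 × 18.3594 = 39.7766.

DWL = $39.777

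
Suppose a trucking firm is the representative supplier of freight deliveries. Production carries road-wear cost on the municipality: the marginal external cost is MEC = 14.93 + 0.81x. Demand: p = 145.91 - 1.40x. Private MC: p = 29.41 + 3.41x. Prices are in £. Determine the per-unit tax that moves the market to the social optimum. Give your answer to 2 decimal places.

Social marginal cost = private MC + MEC = 44.34 + 4.22x.
Set SMC = demand: 44.34 + 4.22x = 145.91 - 1.40x → x* = 18.0730.
The Pigouvian tax equals MEC at x*: 14.93 + 0.81×18.0730 = 29.5691.

tax = £29.57 per unit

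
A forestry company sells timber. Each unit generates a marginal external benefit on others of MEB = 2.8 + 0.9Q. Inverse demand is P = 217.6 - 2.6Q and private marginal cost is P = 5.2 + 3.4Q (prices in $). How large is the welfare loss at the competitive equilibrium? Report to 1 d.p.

DWL = $117.8

Market equilibrium (private): 5.2 + 3.4Q = 217.6 - 2.6Q → Q_m = 35.4000.
Social marginal cost = private MC − MEB = 2.4 + 2.5Q.
Set SMC = demand: 2.4 + 2.5Q = 217.6 - 2.6Q → Q* = 42.1961.
Between Q* and Q_m the wedge demand − SMC runs linearly from 0 to MEB(Q_m), so the loss is a triangle.
DWL = ½ × 6.7961 × 34.6600 = 117.7764.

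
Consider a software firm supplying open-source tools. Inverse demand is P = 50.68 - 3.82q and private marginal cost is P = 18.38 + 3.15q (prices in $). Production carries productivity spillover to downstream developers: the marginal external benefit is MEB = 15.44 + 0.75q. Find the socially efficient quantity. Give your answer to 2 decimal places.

q* = 7.68

Social marginal cost = private MC − MEB = 2.94 + 2.40q.
Set SMC = demand: 2.94 + 2.40q = 50.68 - 3.82q → q* = 7.6752.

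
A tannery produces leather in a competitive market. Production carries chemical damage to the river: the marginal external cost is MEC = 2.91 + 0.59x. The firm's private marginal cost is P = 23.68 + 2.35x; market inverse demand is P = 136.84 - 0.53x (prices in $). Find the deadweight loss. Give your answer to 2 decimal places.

DWL = $98.10

Market equilibrium (private): 23.68 + 2.35x = 136.84 - 0.53x → x_m = 39.2917.
Social marginal cost = private MC + MEC = 26.59 + 2.94x.
Set SMC = demand: 26.59 + 2.94x = 136.84 - 0.53x → x* = 31.7723.
Height of the DWL triangle at x_m is SMC(x_m) − demand(x_m) = MEC(x_m) = 26.0921.
DWL = ½ × 7.5194 × 26.0921 = 98.0985.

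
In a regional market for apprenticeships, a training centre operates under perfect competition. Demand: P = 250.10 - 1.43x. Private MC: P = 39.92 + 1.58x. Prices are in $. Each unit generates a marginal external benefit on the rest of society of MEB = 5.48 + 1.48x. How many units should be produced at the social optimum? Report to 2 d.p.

x* = 140.95

Social marginal cost = private MC − MEB = 34.44 + 0.10x.
Set SMC = demand: 34.44 + 0.10x = 250.10 - 1.43x → x* = 140.9542.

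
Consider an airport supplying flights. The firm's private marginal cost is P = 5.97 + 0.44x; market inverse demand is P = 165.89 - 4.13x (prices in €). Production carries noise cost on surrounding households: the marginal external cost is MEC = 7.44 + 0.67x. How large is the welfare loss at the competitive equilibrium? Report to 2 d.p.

DWL = €91.02

Market equilibrium (private): 5.97 + 0.44x = 165.89 - 4.13x → x_m = 34.9934.
Social marginal cost = private MC + MEC = 13.41 + 1.11x.
Set SMC = demand: 13.41 + 1.11x = 165.89 - 4.13x → x* = 29.0992.
Between x* and x_m the wedge SMC − demand runs linearly from 0 to MEC(x_m), so the loss is a triangle.
DWL = ½ × 5.8942 × 30.8856 = 91.0230.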